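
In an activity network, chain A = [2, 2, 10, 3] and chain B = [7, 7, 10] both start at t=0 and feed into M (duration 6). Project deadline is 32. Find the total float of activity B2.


Forward pass: ES(B2) = sum of predecessors on chain B = 7
EF = ES + duration = 7 + 7 = 14
Backward pass: LF(M) = deadline = 32; LS(M) = 32 - 6 = 26
LF(B2) = LS(M) - sum(successors on chain B) = 26 - 10 = 16
LS = LF - duration = 16 - 7 = 9
Total float = LS - ES = 9 - 7 = 2

2


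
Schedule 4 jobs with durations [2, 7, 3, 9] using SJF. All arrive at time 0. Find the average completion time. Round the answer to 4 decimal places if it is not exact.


SJF order (ascending): [2, 3, 7, 9]
Completion times:
  Job 1: burst=2, C=2
  Job 2: burst=3, C=5
  Job 3: burst=7, C=12
  Job 4: burst=9, C=21
Average completion = 40/4 = 10.0

10.0


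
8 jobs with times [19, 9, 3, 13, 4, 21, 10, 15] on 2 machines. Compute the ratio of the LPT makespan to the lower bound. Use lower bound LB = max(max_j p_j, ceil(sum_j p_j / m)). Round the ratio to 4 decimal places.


LPT order: [21, 19, 15, 13, 10, 9, 4, 3]
Machine loads after assignment: [47, 47]
LPT makespan = 47
Lower bound = max(max_job, ceil(total/2)) = max(21, 47) = 47
Ratio = 47 / 47 = 1.0

1.0


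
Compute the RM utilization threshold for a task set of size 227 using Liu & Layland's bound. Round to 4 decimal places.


Compute 2^(1/227) = 1.0030581785
Subtract 1: 1.0030581785 - 1 = 0.0030581785
Multiply by n: 227 * 0.0030581785 = 0.6942065195
Round to 4 dp: 0.6942

0.6942


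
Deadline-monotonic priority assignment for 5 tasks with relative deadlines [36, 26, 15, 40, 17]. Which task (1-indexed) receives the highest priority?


Sort tasks by relative deadline (ascending):
  Task 3: deadline = 15
  Task 5: deadline = 17
  Task 2: deadline = 26
  Task 1: deadline = 36
  Task 4: deadline = 40
Priority order (highest first): [3, 5, 2, 1, 4]
Highest priority task = 3

3


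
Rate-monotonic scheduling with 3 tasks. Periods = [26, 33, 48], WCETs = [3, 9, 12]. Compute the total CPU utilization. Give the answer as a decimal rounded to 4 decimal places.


Compute individual utilizations (exact fractions):
  Task 1: C/T = 3/26 (approx. 0.1154)
  Task 2: C/T = 9/33 = 3/11 (approx. 0.2727)
  Task 3: C/T = 12/48 = 1/4 (approx. 0.25)
Total utilization U = 3/26 + 3/11 + 1/4 = 365/572
Rounded to 4 decimal places: U = 0.6381
RM (Liu & Layland) bound for 3 tasks = 0.779763; compare with U = 365/572 (approx. 0.638112)
U <= bound, so schedulable by RM sufficient condition.

0.6381


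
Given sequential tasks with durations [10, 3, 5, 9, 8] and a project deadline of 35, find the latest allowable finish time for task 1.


LF(activity 1) = deadline - sum of successor durations
Successors: activities 2 through 5 with durations [3, 5, 9, 8]
Sum of successor durations = 25
LF = 35 - 25 = 10

10


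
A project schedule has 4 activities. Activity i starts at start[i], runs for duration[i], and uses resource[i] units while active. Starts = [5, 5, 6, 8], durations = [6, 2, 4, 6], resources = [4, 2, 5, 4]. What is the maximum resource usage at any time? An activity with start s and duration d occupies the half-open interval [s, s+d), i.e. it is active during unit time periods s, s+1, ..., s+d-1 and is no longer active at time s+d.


Each activity i is active on [start_i, start_i + duration_i).
Compute total resource usage per time slot:
  t=0: active resources = [], total = 0
  t=1: active resources = [], total = 0
  t=2: active resources = [], total = 0
  t=3: active resources = [], total = 0
  t=4: active resources = [], total = 0
  t=5: active resources = [4, 2], total = 6
  t=6: active resources = [4, 2, 5], total = 11
  t=7: active resources = [4, 5], total = 9
  t=8: active resources = [4, 5, 4], total = 13
  t=9: active resources = [4, 5, 4], total = 13
  t=10: active resources = [4, 4], total = 8
  t=11: active resources = [4], total = 4
  t=12: active resources = [4], total = 4
  t=13: active resources = [4], total = 4
Peak resource demand = 13

13


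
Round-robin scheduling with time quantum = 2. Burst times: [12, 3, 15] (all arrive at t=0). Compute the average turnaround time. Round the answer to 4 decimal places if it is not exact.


Time quantum = 2
Execution trace:
  J1 runs 2 units, time = 2
  J2 runs 2 units, time = 4
  J3 runs 2 units, time = 6
  J1 runs 2 units, time = 8
  J2 runs 1 units, time = 9
  J3 runs 2 units, time = 11
  J1 runs 2 units, time = 13
  J3 runs 2 units, time = 15
  J1 runs 2 units, time = 17
  J3 runs 2 units, time = 19
  J1 runs 2 units, time = 21
  J3 runs 2 units, time = 23
  J1 runs 2 units, time = 25
  J3 runs 2 units, time = 27
  J3 runs 2 units, time = 29
  J3 runs 1 units, time = 30
Finish times: [25, 9, 30]
Average turnaround = 64/3 = 21.3333

21.3333


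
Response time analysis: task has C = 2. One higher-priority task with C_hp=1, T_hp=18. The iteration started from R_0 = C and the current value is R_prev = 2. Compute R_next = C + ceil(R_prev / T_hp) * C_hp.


R_next = C + ceil(R_prev / T_hp) * C_hp
ceil(2 / 18) = ceil(0.1111) = 1
Interference = 1 * 1 = 1
R_next = 2 + 1 = 3

3


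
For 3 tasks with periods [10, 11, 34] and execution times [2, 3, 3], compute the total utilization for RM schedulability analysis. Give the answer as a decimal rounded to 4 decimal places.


Compute individual utilizations (exact fractions):
  Task 1: C/T = 2/10 = 1/5 (approx. 0.2)
  Task 2: C/T = 3/11 (approx. 0.2727)
  Task 3: C/T = 3/34 (approx. 0.0882)
Total utilization U = 1/5 + 3/11 + 3/34 = 1049/1870
Rounded to 4 decimal places: U = 0.5610
RM (Liu & Layland) bound for 3 tasks = 0.779763; compare with U = 1049/1870 (approx. 0.560963)
U <= bound, so schedulable by RM sufficient condition.

0.5610


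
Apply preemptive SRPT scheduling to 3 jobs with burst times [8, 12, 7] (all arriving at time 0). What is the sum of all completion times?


Since all jobs arrive at t=0, SRPT equals SPT ordering.
SPT order: [7, 8, 12]
Completion times:
  Job 1: p=7, C=7
  Job 2: p=8, C=15
  Job 3: p=12, C=27
Total completion time = 7 + 15 + 27 = 49

49


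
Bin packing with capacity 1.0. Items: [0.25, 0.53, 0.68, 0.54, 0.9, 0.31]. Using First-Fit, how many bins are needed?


Place items sequentially using First-Fit:
  Item 0.25 -> new Bin 1
  Item 0.53 -> Bin 1 (now 0.78)
  Item 0.68 -> new Bin 2
  Item 0.54 -> new Bin 3
  Item 0.9 -> new Bin 4
  Item 0.31 -> Bin 2 (now 0.99)
Total bins used = 4

4


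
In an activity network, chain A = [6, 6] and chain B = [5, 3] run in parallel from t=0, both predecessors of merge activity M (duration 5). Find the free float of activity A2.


ES(A2) = sum of predecessors on chain A = 6
EF(A2) = ES + duration = 6 + 6 = 12
Successor of A2 is M. ES(M) = max(sum(A), sum(B)) = max(12, 8) = 12
Free float = ES(successor) - EF(current) = 12 - 12 = 0

0


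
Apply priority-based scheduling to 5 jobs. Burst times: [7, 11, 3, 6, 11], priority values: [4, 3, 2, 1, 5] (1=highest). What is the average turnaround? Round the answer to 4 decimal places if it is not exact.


Sort by priority (ascending = highest first):
Order: [(1, 6), (2, 3), (3, 11), (4, 7), (5, 11)]
Completion times:
  Priority 1, burst=6, C=6
  Priority 2, burst=3, C=9
  Priority 3, burst=11, C=20
  Priority 4, burst=7, C=27
  Priority 5, burst=11, C=38
Average turnaround = 100/5 = 20.0

20.0


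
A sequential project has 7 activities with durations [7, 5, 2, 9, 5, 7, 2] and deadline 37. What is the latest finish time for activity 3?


LF(activity 3) = deadline - sum of successor durations
Successors: activities 4 through 7 with durations [9, 5, 7, 2]
Sum of successor durations = 23
LF = 37 - 23 = 14

14


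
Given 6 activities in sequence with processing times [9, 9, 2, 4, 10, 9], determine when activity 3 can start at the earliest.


Activity 3 starts after activities 1 through 2 complete.
Predecessor durations: [9, 9]
ES = 9 + 9 = 18

18


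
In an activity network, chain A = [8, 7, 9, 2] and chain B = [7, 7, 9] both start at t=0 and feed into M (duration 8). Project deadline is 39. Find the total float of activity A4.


Forward pass: ES(A4) = sum of predecessors on chain A = 24
EF = ES + duration = 24 + 2 = 26
Backward pass: LF(M) = deadline = 39; LS(M) = 39 - 8 = 31
LF(A4) = LS(M) - sum(successors on chain A) = 31 - 0 = 31
LS = LF - duration = 31 - 2 = 29
Total float = LS - ES = 29 - 24 = 5

5


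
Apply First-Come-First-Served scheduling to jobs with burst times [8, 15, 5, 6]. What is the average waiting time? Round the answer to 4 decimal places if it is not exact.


FCFS order (as given): [8, 15, 5, 6]
Waiting times:
  Job 1: wait = 0
  Job 2: wait = 8
  Job 3: wait = 23
  Job 4: wait = 28
Sum of waiting times = 59
Average waiting time = 59/4 = 14.75

14.75


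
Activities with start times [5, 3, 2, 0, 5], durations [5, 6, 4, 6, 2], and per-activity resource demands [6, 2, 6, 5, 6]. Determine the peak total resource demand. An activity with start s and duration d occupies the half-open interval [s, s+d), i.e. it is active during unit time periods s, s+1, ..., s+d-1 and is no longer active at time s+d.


Each activity i is active on [start_i, start_i + duration_i).
Compute total resource usage per time slot:
  t=0: active resources = [5], total = 5
  t=1: active resources = [5], total = 5
  t=2: active resources = [6, 5], total = 11
  t=3: active resources = [2, 6, 5], total = 13
  t=4: active resources = [2, 6, 5], total = 13
  t=5: active resources = [6, 2, 6, 5, 6], total = 25
  t=6: active resources = [6, 2, 6], total = 14
  t=7: active resources = [6, 2], total = 8
  t=8: active resources = [6, 2], total = 8
  t=9: active resources = [6], total = 6
Peak resource demand = 25

25


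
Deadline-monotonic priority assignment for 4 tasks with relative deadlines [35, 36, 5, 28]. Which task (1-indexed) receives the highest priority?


Sort tasks by relative deadline (ascending):
  Task 3: deadline = 5
  Task 4: deadline = 28
  Task 1: deadline = 35
  Task 2: deadline = 36
Priority order (highest first): [3, 4, 1, 2]
Highest priority task = 3

3


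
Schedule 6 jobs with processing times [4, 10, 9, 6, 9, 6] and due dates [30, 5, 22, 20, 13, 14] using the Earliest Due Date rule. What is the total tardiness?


Sort by due date (EDD order): [(10, 5), (9, 13), (6, 14), (6, 20), (9, 22), (4, 30)]
Compute completion times and tardiness:
  Job 1: p=10, d=5, C=10, tardiness=max(0,10-5)=5
  Job 2: p=9, d=13, C=19, tardiness=max(0,19-13)=6
  Job 3: p=6, d=14, C=25, tardiness=max(0,25-14)=11
  Job 4: p=6, d=20, C=31, tardiness=max(0,31-20)=11
  Job 5: p=9, d=22, C=40, tardiness=max(0,40-22)=18
  Job 6: p=4, d=30, C=44, tardiness=max(0,44-30)=14
Total tardiness = 65

65


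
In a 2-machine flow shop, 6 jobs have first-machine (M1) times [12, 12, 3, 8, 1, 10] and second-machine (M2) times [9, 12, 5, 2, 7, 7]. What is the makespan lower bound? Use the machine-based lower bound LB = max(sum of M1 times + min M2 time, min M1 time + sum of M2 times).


LB1 = sum(M1 times) + min(M2 times) = 46 + 2 = 48
LB2 = min(M1 times) + sum(M2 times) = 1 + 42 = 43
Lower bound = max(LB1, LB2) = max(48, 43) = 48

48


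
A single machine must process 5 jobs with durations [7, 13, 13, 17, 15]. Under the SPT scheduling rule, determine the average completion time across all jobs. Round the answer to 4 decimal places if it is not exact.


Sort jobs by processing time (SPT order): [7, 13, 13, 15, 17]
Compute completion times sequentially:
  Job 1: processing = 7, completes at 7
  Job 2: processing = 13, completes at 20
  Job 3: processing = 13, completes at 33
  Job 4: processing = 15, completes at 48
  Job 5: processing = 17, completes at 65
Sum of completion times = 173
Average completion time = 173/5 = 34.6

34.6


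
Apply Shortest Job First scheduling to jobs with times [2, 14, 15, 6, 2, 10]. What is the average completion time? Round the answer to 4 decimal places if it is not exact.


SJF order (ascending): [2, 2, 6, 10, 14, 15]
Completion times:
  Job 1: burst=2, C=2
  Job 2: burst=2, C=4
  Job 3: burst=6, C=10
  Job 4: burst=10, C=20
  Job 5: burst=14, C=34
  Job 6: burst=15, C=49
Average completion = 119/6 = 19.8333

19.8333


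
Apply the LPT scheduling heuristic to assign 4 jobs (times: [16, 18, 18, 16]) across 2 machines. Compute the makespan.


Sort jobs in decreasing order (LPT): [18, 18, 16, 16]
Assign each job to the least loaded machine:
  Machine 1: jobs [18, 16], load = 34
  Machine 2: jobs [18, 16], load = 34
Makespan = max load = 34

34


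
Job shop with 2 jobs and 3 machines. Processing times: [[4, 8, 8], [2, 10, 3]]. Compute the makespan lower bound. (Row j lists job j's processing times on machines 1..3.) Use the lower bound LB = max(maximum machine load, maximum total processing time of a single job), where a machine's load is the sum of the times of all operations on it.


Machine loads:
  Machine 1: 4 + 2 = 6
  Machine 2: 8 + 10 = 18
  Machine 3: 8 + 3 = 11
Max machine load = 18
Job totals:
  Job 1: 20
  Job 2: 15
Max job total = 20
Lower bound = max(18, 20) = 20

20


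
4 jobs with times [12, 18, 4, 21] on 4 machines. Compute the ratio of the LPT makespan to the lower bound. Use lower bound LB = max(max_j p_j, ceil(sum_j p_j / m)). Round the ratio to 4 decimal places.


LPT order: [21, 18, 12, 4]
Machine loads after assignment: [21, 18, 12, 4]
LPT makespan = 21
Lower bound = max(max_job, ceil(total/4)) = max(21, 14) = 21
Ratio = 21 / 21 = 1.0

1.0


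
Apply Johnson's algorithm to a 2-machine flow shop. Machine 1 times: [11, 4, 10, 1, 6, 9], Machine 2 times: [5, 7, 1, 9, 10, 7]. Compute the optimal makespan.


Apply Johnson's rule:
  Group 1 (a <= b): [(4, 1, 9), (2, 4, 7), (5, 6, 10)]
  Group 2 (a > b): [(6, 9, 7), (1, 11, 5), (3, 10, 1)]
Optimal job order: [4, 2, 5, 6, 1, 3]
Schedule:
  Job 4: M1 done at 1, M2 done at 10
  Job 2: M1 done at 5, M2 done at 17
  Job 5: M1 done at 11, M2 done at 27
  Job 6: M1 done at 20, M2 done at 34
  Job 1: M1 done at 31, M2 done at 39
  Job 3: M1 done at 41, M2 done at 42
Makespan = 42

42


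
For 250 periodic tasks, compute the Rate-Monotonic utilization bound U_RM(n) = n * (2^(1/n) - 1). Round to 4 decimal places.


Compute 2^(1/250) = 1.0027764359
Subtract 1: 1.0027764359 - 1 = 0.0027764359
Multiply by n: 250 * 0.0027764359 = 0.6941089750
Round to 4 dp: 0.6941

0.6941


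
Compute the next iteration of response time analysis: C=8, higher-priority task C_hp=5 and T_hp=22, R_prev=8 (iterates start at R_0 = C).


R_next = C + ceil(R_prev / T_hp) * C_hp
ceil(8 / 22) = ceil(0.3636) = 1
Interference = 1 * 5 = 5
R_next = 8 + 5 = 13

13


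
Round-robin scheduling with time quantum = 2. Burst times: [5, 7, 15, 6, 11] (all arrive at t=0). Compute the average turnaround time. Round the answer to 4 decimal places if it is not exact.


Time quantum = 2
Execution trace:
  J1 runs 2 units, time = 2
  J2 runs 2 units, time = 4
  J3 runs 2 units, time = 6
  J4 runs 2 units, time = 8
  J5 runs 2 units, time = 10
  J1 runs 2 units, time = 12
  J2 runs 2 units, time = 14
  J3 runs 2 units, time = 16
  J4 runs 2 units, time = 18
  J5 runs 2 units, time = 20
  J1 runs 1 units, time = 21
  J2 runs 2 units, time = 23
  J3 runs 2 units, time = 25
  J4 runs 2 units, time = 27
  J5 runs 2 units, time = 29
  J2 runs 1 units, time = 30
  J3 runs 2 units, time = 32
  J5 runs 2 units, time = 34
  J3 runs 2 units, time = 36
  J5 runs 2 units, time = 38
  J3 runs 2 units, time = 40
  J5 runs 1 units, time = 41
  J3 runs 2 units, time = 43
  J3 runs 1 units, time = 44
Finish times: [21, 30, 44, 27, 41]
Average turnaround = 163/5 = 32.6

32.6


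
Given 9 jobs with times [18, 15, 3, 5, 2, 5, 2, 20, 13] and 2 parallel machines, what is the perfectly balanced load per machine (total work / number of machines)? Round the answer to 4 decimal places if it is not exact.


Total processing time = 18 + 15 + 3 + 5 + 2 + 5 + 2 + 20 + 13 = 83
Number of machines = 2
Ideal balanced load = 83 / 2 = 41.5

41.5


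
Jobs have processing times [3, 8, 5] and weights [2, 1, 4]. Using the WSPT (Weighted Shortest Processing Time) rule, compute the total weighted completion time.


Compute p/w ratios and sort ascending (WSPT): [(5, 4), (3, 2), (8, 1)]
Compute weighted completion times:
  Job (p=5,w=4): C=5, w*C=4*5=20
  Job (p=3,w=2): C=8, w*C=2*8=16
  Job (p=8,w=1): C=16, w*C=1*16=16
Total weighted completion time = 52

52


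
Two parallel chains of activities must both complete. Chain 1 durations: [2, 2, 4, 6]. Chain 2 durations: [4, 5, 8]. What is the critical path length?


Path A total = 2 + 2 + 4 + 6 = 14
Path B total = 4 + 5 + 8 = 17
Critical path = longest path = max(14, 17) = 17

17


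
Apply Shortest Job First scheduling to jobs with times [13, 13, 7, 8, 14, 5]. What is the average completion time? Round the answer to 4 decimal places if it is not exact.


SJF order (ascending): [5, 7, 8, 13, 13, 14]
Completion times:
  Job 1: burst=5, C=5
  Job 2: burst=7, C=12
  Job 3: burst=8, C=20
  Job 4: burst=13, C=33
  Job 5: burst=13, C=46
  Job 6: burst=14, C=60
Average completion = 176/6 = 29.3333

29.3333


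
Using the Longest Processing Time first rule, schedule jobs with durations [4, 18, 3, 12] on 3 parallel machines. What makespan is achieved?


Sort jobs in decreasing order (LPT): [18, 12, 4, 3]
Assign each job to the least loaded machine:
  Machine 1: jobs [18], load = 18
  Machine 2: jobs [12], load = 12
  Machine 3: jobs [4, 3], load = 7
Makespan = max load = 18

18


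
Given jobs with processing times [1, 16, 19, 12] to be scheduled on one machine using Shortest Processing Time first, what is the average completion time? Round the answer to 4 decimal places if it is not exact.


Sort jobs by processing time (SPT order): [1, 12, 16, 19]
Compute completion times sequentially:
  Job 1: processing = 1, completes at 1
  Job 2: processing = 12, completes at 13
  Job 3: processing = 16, completes at 29
  Job 4: processing = 19, completes at 48
Sum of completion times = 91
Average completion time = 91/4 = 22.75

22.75


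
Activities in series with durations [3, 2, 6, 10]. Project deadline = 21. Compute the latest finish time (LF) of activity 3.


LF(activity 3) = deadline - sum of successor durations
Successors: activities 4 through 4 with durations [10]
Sum of successor durations = 10
LF = 21 - 10 = 11

11


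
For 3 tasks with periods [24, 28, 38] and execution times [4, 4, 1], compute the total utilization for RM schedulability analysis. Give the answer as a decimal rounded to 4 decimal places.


Compute individual utilizations (exact fractions):
  Task 1: C/T = 4/24 = 1/6 (approx. 0.1667)
  Task 2: C/T = 4/28 = 1/7 (approx. 0.1429)
  Task 3: C/T = 1/38 (approx. 0.0263)
Total utilization U = 1/6 + 1/7 + 1/38 = 134/399
Rounded to 4 decimal places: U = 0.3358
RM (Liu & Layland) bound for 3 tasks = 0.779763; compare with U = 134/399 (approx. 0.335840)
U <= bound, so schedulable by RM sufficient condition.

0.3358


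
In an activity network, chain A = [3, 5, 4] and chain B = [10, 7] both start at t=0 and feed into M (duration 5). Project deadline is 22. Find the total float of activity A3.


Forward pass: ES(A3) = sum of predecessors on chain A = 8
EF = ES + duration = 8 + 4 = 12
Backward pass: LF(M) = deadline = 22; LS(M) = 22 - 5 = 17
LF(A3) = LS(M) - sum(successors on chain A) = 17 - 0 = 17
LS = LF - duration = 17 - 4 = 13
Total float = LS - ES = 13 - 8 = 5

5


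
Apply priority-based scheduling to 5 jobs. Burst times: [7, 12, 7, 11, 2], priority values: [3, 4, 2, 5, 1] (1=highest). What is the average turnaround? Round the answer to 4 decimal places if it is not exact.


Sort by priority (ascending = highest first):
Order: [(1, 2), (2, 7), (3, 7), (4, 12), (5, 11)]
Completion times:
  Priority 1, burst=2, C=2
  Priority 2, burst=7, C=9
  Priority 3, burst=7, C=16
  Priority 4, burst=12, C=28
  Priority 5, burst=11, C=39
Average turnaround = 94/5 = 18.8

18.8


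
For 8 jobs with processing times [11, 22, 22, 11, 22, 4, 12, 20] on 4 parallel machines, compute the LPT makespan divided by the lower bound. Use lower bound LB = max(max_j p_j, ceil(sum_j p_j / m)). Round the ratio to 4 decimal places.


LPT order: [22, 22, 22, 20, 12, 11, 11, 4]
Machine loads after assignment: [33, 33, 26, 32]
LPT makespan = 33
Lower bound = max(max_job, ceil(total/4)) = max(22, 31) = 31
Ratio = 33 / 31 = 1.0645

1.0645


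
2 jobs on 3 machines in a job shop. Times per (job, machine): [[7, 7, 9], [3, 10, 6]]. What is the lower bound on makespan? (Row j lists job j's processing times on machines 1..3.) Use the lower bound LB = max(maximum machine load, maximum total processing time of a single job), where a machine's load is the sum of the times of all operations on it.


Machine loads:
  Machine 1: 7 + 3 = 10
  Machine 2: 7 + 10 = 17
  Machine 3: 9 + 6 = 15
Max machine load = 17
Job totals:
  Job 1: 23
  Job 2: 19
Max job total = 23
Lower bound = max(17, 23) = 23

23


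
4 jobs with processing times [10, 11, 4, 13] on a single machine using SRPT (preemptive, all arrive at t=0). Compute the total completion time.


Since all jobs arrive at t=0, SRPT equals SPT ordering.
SPT order: [4, 10, 11, 13]
Completion times:
  Job 1: p=4, C=4
  Job 2: p=10, C=14
  Job 3: p=11, C=25
  Job 4: p=13, C=38
Total completion time = 4 + 14 + 25 + 38 = 81

81


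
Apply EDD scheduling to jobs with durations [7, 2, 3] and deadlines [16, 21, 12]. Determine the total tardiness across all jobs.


Sort by due date (EDD order): [(3, 12), (7, 16), (2, 21)]
Compute completion times and tardiness:
  Job 1: p=3, d=12, C=3, tardiness=max(0,3-12)=0
  Job 2: p=7, d=16, C=10, tardiness=max(0,10-16)=0
  Job 3: p=2, d=21, C=12, tardiness=max(0,12-21)=0
Total tardiness = 0

0


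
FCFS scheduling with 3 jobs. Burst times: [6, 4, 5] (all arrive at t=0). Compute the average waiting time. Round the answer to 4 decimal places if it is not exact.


FCFS order (as given): [6, 4, 5]
Waiting times:
  Job 1: wait = 0
  Job 2: wait = 6
  Job 3: wait = 10
Sum of waiting times = 16
Average waiting time = 16/3 = 5.3333

5.3333


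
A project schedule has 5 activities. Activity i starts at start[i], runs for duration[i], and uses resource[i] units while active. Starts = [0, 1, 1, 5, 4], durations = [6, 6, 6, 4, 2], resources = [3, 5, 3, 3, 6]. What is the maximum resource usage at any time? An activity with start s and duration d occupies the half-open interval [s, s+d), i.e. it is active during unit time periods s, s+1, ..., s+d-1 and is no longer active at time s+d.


Each activity i is active on [start_i, start_i + duration_i).
Compute total resource usage per time slot:
  t=0: active resources = [3], total = 3
  t=1: active resources = [3, 5, 3], total = 11
  t=2: active resources = [3, 5, 3], total = 11
  t=3: active resources = [3, 5, 3], total = 11
  t=4: active resources = [3, 5, 3, 6], total = 17
  t=5: active resources = [3, 5, 3, 3, 6], total = 20
  t=6: active resources = [5, 3, 3], total = 11
  t=7: active resources = [3], total = 3
  t=8: active resources = [3], total = 3
Peak resource demand = 20

20


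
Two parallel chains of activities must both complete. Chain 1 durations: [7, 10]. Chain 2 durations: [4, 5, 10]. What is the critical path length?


Path A total = 7 + 10 = 17
Path B total = 4 + 5 + 10 = 19
Critical path = longest path = max(17, 19) = 19

19


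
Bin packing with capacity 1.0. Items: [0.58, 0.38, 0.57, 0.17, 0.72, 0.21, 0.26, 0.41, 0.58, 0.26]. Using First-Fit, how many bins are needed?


Place items sequentially using First-Fit:
  Item 0.58 -> new Bin 1
  Item 0.38 -> Bin 1 (now 0.96)
  Item 0.57 -> new Bin 2
  Item 0.17 -> Bin 2 (now 0.74)
  Item 0.72 -> new Bin 3
  Item 0.21 -> Bin 2 (now 0.95)
  Item 0.26 -> Bin 3 (now 0.98)
  Item 0.41 -> new Bin 4
  Item 0.58 -> Bin 4 (now 0.99)
  Item 0.26 -> new Bin 5
Total bins used = 5

5


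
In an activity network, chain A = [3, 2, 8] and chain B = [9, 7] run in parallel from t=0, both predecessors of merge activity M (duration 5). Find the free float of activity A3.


ES(A3) = sum of predecessors on chain A = 5
EF(A3) = ES + duration = 5 + 8 = 13
Successor of A3 is M. ES(M) = max(sum(A), sum(B)) = max(13, 16) = 16
Free float = ES(successor) - EF(current) = 16 - 13 = 3

3


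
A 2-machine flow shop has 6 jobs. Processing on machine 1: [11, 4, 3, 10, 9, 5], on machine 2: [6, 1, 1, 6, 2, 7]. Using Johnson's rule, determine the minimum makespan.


Apply Johnson's rule:
  Group 1 (a <= b): [(6, 5, 7)]
  Group 2 (a > b): [(1, 11, 6), (4, 10, 6), (5, 9, 2), (2, 4, 1), (3, 3, 1)]
Optimal job order: [6, 1, 4, 5, 2, 3]
Schedule:
  Job 6: M1 done at 5, M2 done at 12
  Job 1: M1 done at 16, M2 done at 22
  Job 4: M1 done at 26, M2 done at 32
  Job 5: M1 done at 35, M2 done at 37
  Job 2: M1 done at 39, M2 done at 40
  Job 3: M1 done at 42, M2 done at 43
Makespan = 43

43


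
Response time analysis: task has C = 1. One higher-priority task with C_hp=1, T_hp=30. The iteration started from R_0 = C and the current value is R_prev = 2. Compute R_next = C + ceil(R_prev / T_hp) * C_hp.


R_next = C + ceil(R_prev / T_hp) * C_hp
ceil(2 / 30) = ceil(0.0667) = 1
Interference = 1 * 1 = 1
R_next = 1 + 1 = 2
R_next = R_prev, so the iteration has converged (response time = 2).

2


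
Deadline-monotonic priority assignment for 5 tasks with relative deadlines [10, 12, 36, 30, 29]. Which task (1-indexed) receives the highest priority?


Sort tasks by relative deadline (ascending):
  Task 1: deadline = 10
  Task 2: deadline = 12
  Task 5: deadline = 29
  Task 4: deadline = 30
  Task 3: deadline = 36
Priority order (highest first): [1, 2, 5, 4, 3]
Highest priority task = 1

1


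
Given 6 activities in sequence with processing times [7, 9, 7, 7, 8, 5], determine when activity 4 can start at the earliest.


Activity 4 starts after activities 1 through 3 complete.
Predecessor durations: [7, 9, 7]
ES = 7 + 9 + 7 = 23

23


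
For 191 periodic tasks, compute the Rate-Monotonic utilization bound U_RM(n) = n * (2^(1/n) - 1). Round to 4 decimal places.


Compute 2^(1/191) = 1.0036356358
Subtract 1: 1.0036356358 - 1 = 0.0036356358
Multiply by n: 191 * 0.0036356358 = 0.6944064378
Round to 4 dp: 0.6944

0.6944


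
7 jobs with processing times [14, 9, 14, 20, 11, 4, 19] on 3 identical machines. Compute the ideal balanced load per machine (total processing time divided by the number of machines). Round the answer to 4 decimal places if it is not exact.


Total processing time = 14 + 9 + 14 + 20 + 11 + 4 + 19 = 91
Number of machines = 3
Ideal balanced load = 91 / 3 = 30.3333

30.3333


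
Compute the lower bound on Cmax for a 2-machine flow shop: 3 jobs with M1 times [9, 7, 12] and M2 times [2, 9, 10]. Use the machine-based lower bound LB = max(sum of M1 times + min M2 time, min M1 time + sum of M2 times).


LB1 = sum(M1 times) + min(M2 times) = 28 + 2 = 30
LB2 = min(M1 times) + sum(M2 times) = 7 + 21 = 28
Lower bound = max(LB1, LB2) = max(30, 28) = 30

30


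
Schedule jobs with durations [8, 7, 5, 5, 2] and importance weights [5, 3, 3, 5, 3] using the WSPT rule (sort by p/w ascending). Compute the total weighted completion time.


Compute p/w ratios and sort ascending (WSPT): [(2, 3), (5, 5), (8, 5), (5, 3), (7, 3)]
Compute weighted completion times:
  Job (p=2,w=3): C=2, w*C=3*2=6
  Job (p=5,w=5): C=7, w*C=5*7=35
  Job (p=8,w=5): C=15, w*C=5*15=75
  Job (p=5,w=3): C=20, w*C=3*20=60
  Job (p=7,w=3): C=27, w*C=3*27=81
Total weighted completion time = 257

257


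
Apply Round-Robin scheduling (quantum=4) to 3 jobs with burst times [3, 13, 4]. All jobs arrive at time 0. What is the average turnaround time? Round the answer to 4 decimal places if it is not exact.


Time quantum = 4
Execution trace:
  J1 runs 3 units, time = 3
  J2 runs 4 units, time = 7
  J3 runs 4 units, time = 11
  J2 runs 4 units, time = 15
  J2 runs 4 units, time = 19
  J2 runs 1 units, time = 20
Finish times: [3, 20, 11]
Average turnaround = 34/3 = 11.3333

11.3333


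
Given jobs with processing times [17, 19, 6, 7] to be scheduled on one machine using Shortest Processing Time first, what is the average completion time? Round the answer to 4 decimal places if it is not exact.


Sort jobs by processing time (SPT order): [6, 7, 17, 19]
Compute completion times sequentially:
  Job 1: processing = 6, completes at 6
  Job 2: processing = 7, completes at 13
  Job 3: processing = 17, completes at 30
  Job 4: processing = 19, completes at 49
Sum of completion times = 98
Average completion time = 98/4 = 24.5

24.5


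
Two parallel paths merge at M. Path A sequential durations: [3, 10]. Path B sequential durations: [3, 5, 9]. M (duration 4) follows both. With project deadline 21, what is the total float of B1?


Forward pass: ES(B1) = sum of predecessors on chain B = 0
EF = ES + duration = 0 + 3 = 3
Backward pass: LF(M) = deadline = 21; LS(M) = 21 - 4 = 17
LF(B1) = LS(M) - sum(successors on chain B) = 17 - 14 = 3
LS = LF - duration = 3 - 3 = 0
Total float = LS - ES = 0 - 0 = 0

0


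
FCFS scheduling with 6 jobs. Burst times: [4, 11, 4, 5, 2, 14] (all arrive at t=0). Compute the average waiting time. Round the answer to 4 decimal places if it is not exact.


FCFS order (as given): [4, 11, 4, 5, 2, 14]
Waiting times:
  Job 1: wait = 0
  Job 2: wait = 4
  Job 3: wait = 15
  Job 4: wait = 19
  Job 5: wait = 24
  Job 6: wait = 26
Sum of waiting times = 88
Average waiting time = 88/6 = 14.6667

14.6667


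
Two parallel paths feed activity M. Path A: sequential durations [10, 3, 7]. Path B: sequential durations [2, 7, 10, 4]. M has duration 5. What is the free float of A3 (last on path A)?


ES(A3) = sum of predecessors on chain A = 13
EF(A3) = ES + duration = 13 + 7 = 20
Successor of A3 is M. ES(M) = max(sum(A), sum(B)) = max(20, 23) = 23
Free float = ES(successor) - EF(current) = 23 - 20 = 3

3


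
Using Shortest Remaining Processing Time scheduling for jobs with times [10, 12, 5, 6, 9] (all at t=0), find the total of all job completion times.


Since all jobs arrive at t=0, SRPT equals SPT ordering.
SPT order: [5, 6, 9, 10, 12]
Completion times:
  Job 1: p=5, C=5
  Job 2: p=6, C=11
  Job 3: p=9, C=20
  Job 4: p=10, C=30
  Job 5: p=12, C=42
Total completion time = 5 + 11 + 20 + 30 + 42 = 108

108


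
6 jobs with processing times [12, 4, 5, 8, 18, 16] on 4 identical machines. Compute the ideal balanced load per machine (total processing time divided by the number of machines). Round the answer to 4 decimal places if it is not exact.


Total processing time = 12 + 4 + 5 + 8 + 18 + 16 = 63
Number of machines = 4
Ideal balanced load = 63 / 4 = 15.75

15.75


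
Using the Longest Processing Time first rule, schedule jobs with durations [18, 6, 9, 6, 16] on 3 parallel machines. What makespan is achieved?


Sort jobs in decreasing order (LPT): [18, 16, 9, 6, 6]
Assign each job to the least loaded machine:
  Machine 1: jobs [18], load = 18
  Machine 2: jobs [16], load = 16
  Machine 3: jobs [9, 6, 6], load = 21
Makespan = max load = 21

21


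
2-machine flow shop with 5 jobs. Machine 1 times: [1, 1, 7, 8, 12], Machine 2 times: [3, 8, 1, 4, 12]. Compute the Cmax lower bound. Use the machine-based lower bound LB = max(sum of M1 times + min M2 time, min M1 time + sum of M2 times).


LB1 = sum(M1 times) + min(M2 times) = 29 + 1 = 30
LB2 = min(M1 times) + sum(M2 times) = 1 + 28 = 29
Lower bound = max(LB1, LB2) = max(30, 29) = 30

30


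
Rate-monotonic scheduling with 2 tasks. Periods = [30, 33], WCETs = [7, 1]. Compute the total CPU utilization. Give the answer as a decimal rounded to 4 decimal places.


Compute individual utilizations (exact fractions):
  Task 1: C/T = 7/30 (approx. 0.2333)
  Task 2: C/T = 1/33 (approx. 0.0303)
Total utilization U = 7/30 + 1/33 = 29/110
Rounded to 4 decimal places: U = 0.2636
RM (Liu & Layland) bound for 2 tasks = 0.828427; compare with U = 29/110 (approx. 0.263636)
U <= bound, so schedulable by RM sufficient condition.

0.2636


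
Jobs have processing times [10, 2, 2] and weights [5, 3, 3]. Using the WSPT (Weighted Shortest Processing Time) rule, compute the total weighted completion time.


Compute p/w ratios and sort ascending (WSPT): [(2, 3), (2, 3), (10, 5)]
Compute weighted completion times:
  Job (p=2,w=3): C=2, w*C=3*2=6
  Job (p=2,w=3): C=4, w*C=3*4=12
  Job (p=10,w=5): C=14, w*C=5*14=70
Total weighted completion time = 88

88


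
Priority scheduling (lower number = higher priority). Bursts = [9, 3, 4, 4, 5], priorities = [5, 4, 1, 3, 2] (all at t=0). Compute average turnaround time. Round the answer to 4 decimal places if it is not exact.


Sort by priority (ascending = highest first):
Order: [(1, 4), (2, 5), (3, 4), (4, 3), (5, 9)]
Completion times:
  Priority 1, burst=4, C=4
  Priority 2, burst=5, C=9
  Priority 3, burst=4, C=13
  Priority 4, burst=3, C=16
  Priority 5, burst=9, C=25
Average turnaround = 67/5 = 13.4

13.4


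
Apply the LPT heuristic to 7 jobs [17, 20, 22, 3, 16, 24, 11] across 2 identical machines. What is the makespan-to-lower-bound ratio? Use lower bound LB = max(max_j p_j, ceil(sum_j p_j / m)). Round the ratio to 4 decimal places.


LPT order: [24, 22, 20, 17, 16, 11, 3]
Machine loads after assignment: [57, 56]
LPT makespan = 57
Lower bound = max(max_job, ceil(total/2)) = max(24, 57) = 57
Ratio = 57 / 57 = 1.0

1.0


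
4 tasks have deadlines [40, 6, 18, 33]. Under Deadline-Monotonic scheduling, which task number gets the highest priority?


Sort tasks by relative deadline (ascending):
  Task 2: deadline = 6
  Task 3: deadline = 18
  Task 4: deadline = 33
  Task 1: deadline = 40
Priority order (highest first): [2, 3, 4, 1]
Highest priority task = 2

2


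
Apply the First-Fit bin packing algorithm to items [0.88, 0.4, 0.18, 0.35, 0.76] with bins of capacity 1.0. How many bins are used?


Place items sequentially using First-Fit:
  Item 0.88 -> new Bin 1
  Item 0.4 -> new Bin 2
  Item 0.18 -> Bin 2 (now 0.58)
  Item 0.35 -> Bin 2 (now 0.93)
  Item 0.76 -> new Bin 3
Total bins used = 3

3


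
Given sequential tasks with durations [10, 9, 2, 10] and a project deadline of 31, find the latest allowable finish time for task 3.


LF(activity 3) = deadline - sum of successor durations
Successors: activities 4 through 4 with durations [10]
Sum of successor durations = 10
LF = 31 - 10 = 21

21


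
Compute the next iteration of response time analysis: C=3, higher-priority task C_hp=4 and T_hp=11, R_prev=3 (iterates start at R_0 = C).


R_next = C + ceil(R_prev / T_hp) * C_hp
ceil(3 / 11) = ceil(0.2727) = 1
Interference = 1 * 4 = 4
R_next = 3 + 4 = 7

7


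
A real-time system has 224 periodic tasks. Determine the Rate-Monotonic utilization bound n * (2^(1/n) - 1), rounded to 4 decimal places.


Compute 2^(1/224) = 1.0030991997
Subtract 1: 1.0030991997 - 1 = 0.0030991997
Multiply by n: 224 * 0.0030991997 = 0.6942207328
Round to 4 dp: 0.6942

0.6942


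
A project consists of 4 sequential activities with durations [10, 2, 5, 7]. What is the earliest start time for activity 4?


Activity 4 starts after activities 1 through 3 complete.
Predecessor durations: [10, 2, 5]
ES = 10 + 2 + 5 = 17

17


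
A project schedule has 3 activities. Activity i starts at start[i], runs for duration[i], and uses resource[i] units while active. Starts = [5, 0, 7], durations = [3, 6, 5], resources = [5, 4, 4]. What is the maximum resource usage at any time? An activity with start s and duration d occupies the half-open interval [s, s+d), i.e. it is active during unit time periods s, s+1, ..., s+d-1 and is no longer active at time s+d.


Each activity i is active on [start_i, start_i + duration_i).
Compute total resource usage per time slot:
  t=0: active resources = [4], total = 4
  t=1: active resources = [4], total = 4
  t=2: active resources = [4], total = 4
  t=3: active resources = [4], total = 4
  t=4: active resources = [4], total = 4
  t=5: active resources = [5, 4], total = 9
  t=6: active resources = [5], total = 5
  t=7: active resources = [5, 4], total = 9
  t=8: active resources = [4], total = 4
  t=9: active resources = [4], total = 4
  t=10: active resources = [4], total = 4
  t=11: active resources = [4], total = 4
Peak resource demand = 9

9


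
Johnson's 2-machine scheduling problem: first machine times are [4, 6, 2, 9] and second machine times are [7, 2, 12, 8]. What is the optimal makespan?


Apply Johnson's rule:
  Group 1 (a <= b): [(3, 2, 12), (1, 4, 7)]
  Group 2 (a > b): [(4, 9, 8), (2, 6, 2)]
Optimal job order: [3, 1, 4, 2]
Schedule:
  Job 3: M1 done at 2, M2 done at 14
  Job 1: M1 done at 6, M2 done at 21
  Job 4: M1 done at 15, M2 done at 29
  Job 2: M1 done at 21, M2 done at 31
Makespan = 31

31


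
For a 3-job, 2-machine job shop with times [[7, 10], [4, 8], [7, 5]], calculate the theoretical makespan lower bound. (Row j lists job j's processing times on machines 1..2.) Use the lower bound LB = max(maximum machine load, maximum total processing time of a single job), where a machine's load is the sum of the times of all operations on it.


Machine loads:
  Machine 1: 7 + 4 + 7 = 18
  Machine 2: 10 + 8 + 5 = 23
Max machine load = 23
Job totals:
  Job 1: 17
  Job 2: 12
  Job 3: 12
Max job total = 17
Lower bound = max(23, 17) = 23

23


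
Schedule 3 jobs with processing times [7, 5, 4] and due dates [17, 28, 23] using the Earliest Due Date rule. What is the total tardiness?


Sort by due date (EDD order): [(7, 17), (4, 23), (5, 28)]
Compute completion times and tardiness:
  Job 1: p=7, d=17, C=7, tardiness=max(0,7-17)=0
  Job 2: p=4, d=23, C=11, tardiness=max(0,11-23)=0
  Job 3: p=5, d=28, C=16, tardiness=max(0,16-28)=0
Total tardiness = 0

0


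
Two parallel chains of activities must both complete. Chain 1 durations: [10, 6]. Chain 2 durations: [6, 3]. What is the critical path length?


Path A total = 10 + 6 = 16
Path B total = 6 + 3 = 9
Critical path = longest path = max(16, 9) = 16

16


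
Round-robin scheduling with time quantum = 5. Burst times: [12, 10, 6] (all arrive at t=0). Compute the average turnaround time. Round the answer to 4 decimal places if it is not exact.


Time quantum = 5
Execution trace:
  J1 runs 5 units, time = 5
  J2 runs 5 units, time = 10
  J3 runs 5 units, time = 15
  J1 runs 5 units, time = 20
  J2 runs 5 units, time = 25
  J3 runs 1 units, time = 26
  J1 runs 2 units, time = 28
Finish times: [28, 25, 26]
Average turnaround = 79/3 = 26.3333

26.3333


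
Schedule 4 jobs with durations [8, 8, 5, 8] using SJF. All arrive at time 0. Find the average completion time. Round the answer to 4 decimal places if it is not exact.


SJF order (ascending): [5, 8, 8, 8]
Completion times:
  Job 1: burst=5, C=5
  Job 2: burst=8, C=13
  Job 3: burst=8, C=21
  Job 4: burst=8, C=29
Average completion = 68/4 = 17.0

17.0


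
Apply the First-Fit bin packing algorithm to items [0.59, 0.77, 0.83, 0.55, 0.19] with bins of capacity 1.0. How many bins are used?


Place items sequentially using First-Fit:
  Item 0.59 -> new Bin 1
  Item 0.77 -> new Bin 2
  Item 0.83 -> new Bin 3
  Item 0.55 -> new Bin 4
  Item 0.19 -> Bin 1 (now 0.78)
Total bins used = 4

4


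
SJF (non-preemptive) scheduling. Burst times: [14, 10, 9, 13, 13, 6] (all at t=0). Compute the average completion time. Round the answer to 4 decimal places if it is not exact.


SJF order (ascending): [6, 9, 10, 13, 13, 14]
Completion times:
  Job 1: burst=6, C=6
  Job 2: burst=9, C=15
  Job 3: burst=10, C=25
  Job 4: burst=13, C=38
  Job 5: burst=13, C=51
  Job 6: burst=14, C=65
Average completion = 200/6 = 33.3333

33.3333


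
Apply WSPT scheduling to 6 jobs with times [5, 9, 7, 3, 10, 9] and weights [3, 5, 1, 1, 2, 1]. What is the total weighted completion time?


Compute p/w ratios and sort ascending (WSPT): [(5, 3), (9, 5), (3, 1), (10, 2), (7, 1), (9, 1)]
Compute weighted completion times:
  Job (p=5,w=3): C=5, w*C=3*5=15
  Job (p=9,w=5): C=14, w*C=5*14=70
  Job (p=3,w=1): C=17, w*C=1*17=17
  Job (p=10,w=2): C=27, w*C=2*27=54
  Job (p=7,w=1): C=34, w*C=1*34=34
  Job (p=9,w=1): C=43, w*C=1*43=43
Total weighted completion time = 233

233
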